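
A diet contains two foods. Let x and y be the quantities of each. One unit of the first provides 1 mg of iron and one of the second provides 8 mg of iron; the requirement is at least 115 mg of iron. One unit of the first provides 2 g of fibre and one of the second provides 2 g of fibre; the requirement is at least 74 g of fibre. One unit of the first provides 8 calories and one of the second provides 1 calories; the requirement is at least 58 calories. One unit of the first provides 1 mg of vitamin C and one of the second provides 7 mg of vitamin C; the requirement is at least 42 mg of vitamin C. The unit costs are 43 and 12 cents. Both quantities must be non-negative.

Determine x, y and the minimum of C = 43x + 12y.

Corner points and C = 43x + 12y:
  (0, 58) → C = 696
  (115, 0) → C = 4945
  (181/7, 78/7) → C = 8719/7
  (3, 34) → C = 537
The feasible region is unbounded (it extends along (0, 1), (1, 0)), but C strictly increases along every unbounded feasible direction, so there is no improving ray and the minimum is attained at a vertex.

The binding constraints are 2x + 2y = 74 and 8x + y = 58.
Solving simultaneously gives x = 3, y = 34.

x = 3, y = 34, minimum C = 537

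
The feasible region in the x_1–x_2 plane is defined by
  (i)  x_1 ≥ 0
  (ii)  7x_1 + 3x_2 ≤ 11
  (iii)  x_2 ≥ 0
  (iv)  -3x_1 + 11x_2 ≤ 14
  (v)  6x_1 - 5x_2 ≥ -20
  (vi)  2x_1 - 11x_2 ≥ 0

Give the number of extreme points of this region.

3

Intersecting each pair of boundary lines and keeping only the points that satisfy every inequality leaves:
  (0, 0)
  (11/7, 0)
  (121/83, 22/83)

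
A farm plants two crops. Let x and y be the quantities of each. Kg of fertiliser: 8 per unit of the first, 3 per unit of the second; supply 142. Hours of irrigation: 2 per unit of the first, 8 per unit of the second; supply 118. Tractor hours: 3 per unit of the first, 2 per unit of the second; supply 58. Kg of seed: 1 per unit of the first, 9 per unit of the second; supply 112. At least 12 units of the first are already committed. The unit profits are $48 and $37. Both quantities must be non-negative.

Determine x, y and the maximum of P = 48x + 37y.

x = 12, y = 11, maximum P = 983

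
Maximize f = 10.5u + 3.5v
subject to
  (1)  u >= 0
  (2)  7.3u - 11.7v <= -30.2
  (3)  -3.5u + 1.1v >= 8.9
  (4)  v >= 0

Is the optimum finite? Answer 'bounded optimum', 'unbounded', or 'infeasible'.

From the feasible point (0, 89/11), moving in the direction (0, 1) keeps every constraint satisfied while f increases without bound.

unbounded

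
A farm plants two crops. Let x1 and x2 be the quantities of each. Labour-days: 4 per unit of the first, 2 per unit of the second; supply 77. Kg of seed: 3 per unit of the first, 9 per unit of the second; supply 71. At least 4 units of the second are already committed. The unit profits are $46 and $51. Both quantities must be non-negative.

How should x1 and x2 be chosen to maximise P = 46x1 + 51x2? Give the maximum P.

Extreme points and P = 46x1 + 51x2:
  (0, 71/9) → P = 1207/3
  (0, 4) → P = 204
  (35/3, 4) → P = 2222/3

x1 = 35/3, x2 = 4, maximum P = 2222/3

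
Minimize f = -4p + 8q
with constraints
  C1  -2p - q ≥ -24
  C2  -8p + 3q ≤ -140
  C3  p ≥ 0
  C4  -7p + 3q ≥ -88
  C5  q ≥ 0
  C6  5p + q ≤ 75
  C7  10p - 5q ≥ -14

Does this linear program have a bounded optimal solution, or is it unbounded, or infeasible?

infeasible

The boundaries -2p - q = -24 and q = 0 meet at (12, 0), but that point violates -8p + 3q ≤ -140. Every candidate vertex is excluded by some other constraint, so the feasible region is empty.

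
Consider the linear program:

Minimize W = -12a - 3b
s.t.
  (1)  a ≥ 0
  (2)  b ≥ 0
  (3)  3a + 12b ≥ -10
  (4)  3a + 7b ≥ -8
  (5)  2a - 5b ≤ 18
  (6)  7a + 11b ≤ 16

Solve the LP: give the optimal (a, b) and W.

a = 16/7, b = 0, minimum W = -192/7

Vertices and W = -12a - 3b:
  (0, 0) → W = 0
  (0, 16/11) → W = -48/11
  (16/7, 0) → W = -192/7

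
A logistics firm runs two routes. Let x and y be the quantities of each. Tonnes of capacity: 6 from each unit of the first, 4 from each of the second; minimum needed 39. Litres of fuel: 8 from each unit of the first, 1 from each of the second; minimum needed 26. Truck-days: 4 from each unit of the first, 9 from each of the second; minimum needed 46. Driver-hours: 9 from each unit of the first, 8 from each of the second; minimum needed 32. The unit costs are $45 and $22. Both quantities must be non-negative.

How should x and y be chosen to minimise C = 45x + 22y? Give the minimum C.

The feasible region is unbounded (it extends along (0, 1), (1, 0)), but C strictly increases along every unbounded feasible direction, so there is no improving ray and the minimum is attained at a vertex.

At the optimal vertex, 6x + 4y = 39 and 8x + y = 26.
Solving simultaneously gives x = 5/2, y = 6.

x = 5/2, y = 6, minimum C = 489/2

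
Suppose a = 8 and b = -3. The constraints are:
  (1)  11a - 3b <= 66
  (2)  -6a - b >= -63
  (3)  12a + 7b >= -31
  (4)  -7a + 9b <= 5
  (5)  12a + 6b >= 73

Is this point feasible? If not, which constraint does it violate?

Constraint (1): 11a - 3b = 97, which is not ≤ 66. All other constraints are satisfied.

not feasible — violates (1)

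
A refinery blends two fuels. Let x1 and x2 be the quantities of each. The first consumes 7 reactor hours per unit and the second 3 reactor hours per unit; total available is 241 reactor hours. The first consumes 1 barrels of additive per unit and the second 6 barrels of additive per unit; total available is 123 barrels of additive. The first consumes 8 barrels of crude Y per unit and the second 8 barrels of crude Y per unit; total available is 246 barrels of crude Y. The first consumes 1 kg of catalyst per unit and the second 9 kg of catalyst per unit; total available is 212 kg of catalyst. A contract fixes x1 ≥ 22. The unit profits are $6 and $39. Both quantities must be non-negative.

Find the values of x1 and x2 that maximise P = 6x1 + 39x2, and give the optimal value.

Feasible corners and P = 6x1 + 39x2:
  (123/4, 0) → P = 369/2
  (22, 0) → P = 132
  (22, 35/4) → P = 1893/4

x1 = 22, x2 = 35/4, maximum P = 1893/4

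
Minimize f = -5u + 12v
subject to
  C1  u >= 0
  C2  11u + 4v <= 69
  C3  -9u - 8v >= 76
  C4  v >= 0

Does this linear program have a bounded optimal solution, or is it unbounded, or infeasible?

The boundaries u = 0 and 11u + 4v = 69 meet at (0, 69/4), but that point violates -9u - 8v ≥ 76. Every candidate vertex is excluded by some other constraint, so the feasible region is empty.

infeasible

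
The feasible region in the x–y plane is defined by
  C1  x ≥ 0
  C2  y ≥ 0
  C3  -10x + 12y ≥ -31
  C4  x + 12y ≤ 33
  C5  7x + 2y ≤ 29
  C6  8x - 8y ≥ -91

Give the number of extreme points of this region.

5

Pairwise boundary intersections that survive every other constraint:
  (0, 0)
  (0, 11/4)
  (31/10, 0)
  (205/52, 73/104)
  (141/41, 101/41)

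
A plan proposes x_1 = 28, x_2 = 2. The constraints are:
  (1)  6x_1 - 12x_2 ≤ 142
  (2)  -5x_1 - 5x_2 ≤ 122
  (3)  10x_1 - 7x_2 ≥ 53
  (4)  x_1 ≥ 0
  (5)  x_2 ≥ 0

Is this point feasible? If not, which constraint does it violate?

not feasible — violates (1)

Constraint (1): 6x_1 - 12x_2 = 144, which is not ≤ 142. All other constraints are satisfied.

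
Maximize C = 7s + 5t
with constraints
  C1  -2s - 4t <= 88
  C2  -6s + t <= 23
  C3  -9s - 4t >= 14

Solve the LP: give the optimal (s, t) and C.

Vertices and C = 7s + 5t:
  (-90/13, -241/13) → C = -1835/13
  (74/7, -191/7) → C = -437/7
  (-106/33, 41/11) → C = -127/33

At the optimal vertex, -6s + t = 23 and -9s - 4t = 14.
Solving simultaneously gives s = -106/33, t = 41/11.

s = -106/33, t = 41/11, maximum C = -127/33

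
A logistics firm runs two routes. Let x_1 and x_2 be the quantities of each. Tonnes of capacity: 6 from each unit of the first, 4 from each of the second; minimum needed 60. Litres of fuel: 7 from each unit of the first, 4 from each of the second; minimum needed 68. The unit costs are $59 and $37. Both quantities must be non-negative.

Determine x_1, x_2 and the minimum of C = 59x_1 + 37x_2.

x_1 = 8, x_2 = 3, minimum C = 583

Extreme points and C = 59x_1 + 37x_2:
  (0, 17) → C = 629
  (10, 0) → C = 590
  (8, 3) → C = 583
The feasible region is unbounded (it extends along (0, 1), (1, 0)), but C strictly increases along every unbounded feasible direction, so there is no improving ray and the minimum is attained at a vertex.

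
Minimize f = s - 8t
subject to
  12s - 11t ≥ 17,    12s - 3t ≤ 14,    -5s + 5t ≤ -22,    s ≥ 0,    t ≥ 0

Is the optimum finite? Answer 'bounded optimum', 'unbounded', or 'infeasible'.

The boundaries 12s - 3t = 14 and -5s + 5t = -22 meet at (4/45, -194/45), but that point violates t ≥ 0. Every candidate vertex is excluded by some other constraint, so the feasible region is empty.

infeasible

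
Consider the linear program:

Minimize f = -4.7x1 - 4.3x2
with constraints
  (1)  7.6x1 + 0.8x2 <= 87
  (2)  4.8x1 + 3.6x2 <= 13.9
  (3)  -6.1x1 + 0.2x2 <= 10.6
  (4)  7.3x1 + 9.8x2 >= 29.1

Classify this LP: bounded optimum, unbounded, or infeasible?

bounded optimum

Extreme points and f = -4.7x1 - 4.3x2:
  (-1769/1146, 13567/2292) → f = -83419/4584
  (1573/1038, 3821/2076) → f = -20811/1384
  (-4903/3062, 25489/6124) → f = -127029/12248
The feasible region has finitely many vertices and no improving ray; the minimum is -83419/4584 at (-1769/1146, 13567/2292).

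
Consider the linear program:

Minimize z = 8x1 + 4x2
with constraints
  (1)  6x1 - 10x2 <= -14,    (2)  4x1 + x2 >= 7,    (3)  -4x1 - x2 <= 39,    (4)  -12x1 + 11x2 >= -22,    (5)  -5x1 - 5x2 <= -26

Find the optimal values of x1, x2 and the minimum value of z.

x1 = 3/5, x2 = 23/5, minimum z = 116/5

Vertices and z = 8x1 + 4x2:
  (187/27, 50/9) → z = 2096/27
  (19/8, 113/40) → z = 303/10
  (3/5, 23/5) → z = 116/5
The feasible region is unbounded (it extends along (-1, 4), (11, 12)), but z strictly increases along every unbounded feasible direction, so there is no improving ray and the minimum is attained at a vertex.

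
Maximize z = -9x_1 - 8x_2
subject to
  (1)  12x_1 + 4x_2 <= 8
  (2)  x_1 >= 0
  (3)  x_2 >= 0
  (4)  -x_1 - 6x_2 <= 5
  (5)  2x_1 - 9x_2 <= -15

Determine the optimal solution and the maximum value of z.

Extreme points and z = -9x_1 - 8x_2:
  (0, 2) → z = -16
  (3/29, 49/29) → z = -419/29
  (0, 5/3) → z = -40/3

At the optimal vertex, x_1 = 0 and 2x_1 - 9x_2 = -15.
Solving simultaneously gives x_1 = 0, x_2 = 5/3.

x_1 = 0, x_2 = 5/3, maximum z = -40/3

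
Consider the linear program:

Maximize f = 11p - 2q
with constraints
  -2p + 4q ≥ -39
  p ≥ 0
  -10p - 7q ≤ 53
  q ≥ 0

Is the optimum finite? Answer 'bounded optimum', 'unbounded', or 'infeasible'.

From the feasible point (39/2, 0), moving in the direction (4, 2) keeps every constraint satisfied while f increases without bound.

unbounded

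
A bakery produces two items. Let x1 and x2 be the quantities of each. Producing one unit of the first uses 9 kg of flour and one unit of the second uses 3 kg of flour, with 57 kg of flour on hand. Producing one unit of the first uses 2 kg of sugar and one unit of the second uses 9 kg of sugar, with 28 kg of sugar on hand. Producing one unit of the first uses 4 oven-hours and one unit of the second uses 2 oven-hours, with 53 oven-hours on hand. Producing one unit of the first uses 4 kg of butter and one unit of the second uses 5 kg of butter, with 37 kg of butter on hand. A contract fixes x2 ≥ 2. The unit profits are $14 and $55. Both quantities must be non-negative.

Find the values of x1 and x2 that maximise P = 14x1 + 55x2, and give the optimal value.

x1 = 5, x2 = 2, maximum P = 180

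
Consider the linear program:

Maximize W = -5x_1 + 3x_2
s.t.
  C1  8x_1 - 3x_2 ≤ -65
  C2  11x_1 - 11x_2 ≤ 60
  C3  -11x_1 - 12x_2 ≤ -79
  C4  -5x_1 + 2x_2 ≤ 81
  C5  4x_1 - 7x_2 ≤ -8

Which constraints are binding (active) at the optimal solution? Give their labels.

C1 and C4

Feasible corners and W = -5x_1 + 3x_2:
  (-181/43, 449/43) → W = 2252/43
  (113, 323) → W = 404
  (-407/41, 643/41) → W = 3964/41

The maximum is at (113, 323). Substituting into each constraint, equality holds for C1 and C4; the remaining constraints have slack.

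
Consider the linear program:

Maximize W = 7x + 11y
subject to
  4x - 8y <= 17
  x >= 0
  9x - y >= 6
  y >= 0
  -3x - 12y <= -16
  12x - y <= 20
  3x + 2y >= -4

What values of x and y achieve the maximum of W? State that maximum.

Feasible corners and W = 7x + 11y:
  (88/111, 42/37) → W = 2002/111
  (14/3, 36) → W = 1286/3
  (256/147, 44/49) → W = 3244/147

At the optimal vertex, 9x - y = 6 and 12x - y = 20.
Solving simultaneously gives x = 14/3, y = 36.

x = 14/3, y = 36, maximum W = 1286/3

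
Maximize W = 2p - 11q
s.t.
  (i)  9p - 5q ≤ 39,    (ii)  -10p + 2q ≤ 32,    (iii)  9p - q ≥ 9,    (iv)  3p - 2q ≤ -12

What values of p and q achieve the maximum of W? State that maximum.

The feasible region is unbounded (it extends along (1, 5), (5, 9)), but W strictly decreases along every unbounded feasible direction, so there is no improving ray and the maximum is attained at a vertex.

p = 2, q = 9, maximum W = -95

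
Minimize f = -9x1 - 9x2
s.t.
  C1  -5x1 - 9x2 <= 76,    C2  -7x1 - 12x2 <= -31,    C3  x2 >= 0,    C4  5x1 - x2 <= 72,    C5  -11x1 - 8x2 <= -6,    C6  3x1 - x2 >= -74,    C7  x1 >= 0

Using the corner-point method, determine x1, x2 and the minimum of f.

Extreme points and f = -9x1 - 9x2:
  (31/7, 0) → f = -279/7
  (0, 31/12) → f = -93/4
  (72/5, 0) → f = -648/5
  (73, 293) → f = -3294
  (0, 74) → f = -666

The binding constraints are 5x1 - x2 = 72 and 3x1 - x2 = -74.
Solving simultaneously gives x1 = 73, x2 = 293.

x1 = 73, x2 = 293, minimum f = -3294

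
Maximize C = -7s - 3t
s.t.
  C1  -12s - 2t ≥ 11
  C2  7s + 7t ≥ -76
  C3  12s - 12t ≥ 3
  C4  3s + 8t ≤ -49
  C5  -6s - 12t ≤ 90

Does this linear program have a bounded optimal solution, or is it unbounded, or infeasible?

bounded optimum

Corner points and C = -7s - 3t:
  (1/9, -37/6) → C = 319/18
  (4/11, -169/22) → C = 41/2
  (-47/11, -199/44) → C = 1913/44
  (-29/6, -61/12) → C = 589/12
The feasible region has finitely many vertices and no improving ray; the maximum is 589/12 at (-29/6, -61/12).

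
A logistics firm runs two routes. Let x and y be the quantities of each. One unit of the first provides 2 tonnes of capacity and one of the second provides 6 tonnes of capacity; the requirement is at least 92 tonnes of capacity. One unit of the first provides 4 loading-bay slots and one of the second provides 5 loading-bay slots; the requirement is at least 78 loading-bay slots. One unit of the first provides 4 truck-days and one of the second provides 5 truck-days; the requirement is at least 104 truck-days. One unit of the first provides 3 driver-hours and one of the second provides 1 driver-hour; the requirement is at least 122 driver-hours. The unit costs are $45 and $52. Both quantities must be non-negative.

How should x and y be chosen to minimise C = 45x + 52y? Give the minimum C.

Vertices and C = 45x + 52y:
  (0, 122) → C = 6344
  (46, 0) → C = 2070
  (40, 2) → C = 1904
The feasible region is unbounded (it extends along (0, 1), (1, 0)), but C strictly increases along every unbounded feasible direction, so there is no improving ray and the minimum is attained at a vertex.

The binding constraints are 2x + 6y = 92 and 3x + y = 122.
Solving simultaneously gives x = 40, y = 2.

x = 40, y = 2, minimum C = 1904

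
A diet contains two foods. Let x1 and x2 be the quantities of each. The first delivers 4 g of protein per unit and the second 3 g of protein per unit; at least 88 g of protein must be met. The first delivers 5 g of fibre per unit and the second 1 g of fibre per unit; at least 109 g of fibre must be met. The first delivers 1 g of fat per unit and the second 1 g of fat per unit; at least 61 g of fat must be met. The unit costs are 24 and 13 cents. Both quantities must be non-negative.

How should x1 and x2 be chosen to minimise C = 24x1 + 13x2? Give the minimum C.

x1 = 12, x2 = 49, minimum C = 925

Extreme points and C = 24x1 + 13x2:
  (0, 109) → C = 1417
  (61, 0) → C = 1464
  (12, 49) → C = 925
The feasible region is unbounded (it extends along (0, 1), (1, 0)), but C strictly increases along every unbounded feasible direction, so there is no improving ray and the minimum is attained at a vertex.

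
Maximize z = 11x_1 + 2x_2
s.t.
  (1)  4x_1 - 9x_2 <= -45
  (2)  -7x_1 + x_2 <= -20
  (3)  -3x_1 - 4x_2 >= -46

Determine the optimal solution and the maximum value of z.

Vertices and z = 11x_1 + 2x_2:
  (225/59, 395/59) → z = 3265/59
  (234/43, 319/43) → z = 3212/43
  (126/31, 262/31) → z = 1910/31

x_1 = 234/43, x_2 = 319/43, maximum z = 3212/43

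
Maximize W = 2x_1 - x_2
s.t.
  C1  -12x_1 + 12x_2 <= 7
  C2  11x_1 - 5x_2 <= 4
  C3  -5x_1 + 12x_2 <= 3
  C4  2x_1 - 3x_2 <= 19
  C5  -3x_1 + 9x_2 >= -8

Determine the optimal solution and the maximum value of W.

x_1 = -1/21, x_2 = -19/21, maximum W = 17/21

Vertices and W = 2x_1 - x_2:
  (-4/7, 1/84) → W = -97/84
  (-53/24, -13/8) → W = -67/24
  (63/107, 53/107) → W = 73/107
  (-1/21, -19/21) → W = 17/21

The binding constraints are 11x_1 - 5x_2 = 4 and -3x_1 + 9x_2 = -8.
Solving simultaneously gives x_1 = -1/21, x_2 = -19/21.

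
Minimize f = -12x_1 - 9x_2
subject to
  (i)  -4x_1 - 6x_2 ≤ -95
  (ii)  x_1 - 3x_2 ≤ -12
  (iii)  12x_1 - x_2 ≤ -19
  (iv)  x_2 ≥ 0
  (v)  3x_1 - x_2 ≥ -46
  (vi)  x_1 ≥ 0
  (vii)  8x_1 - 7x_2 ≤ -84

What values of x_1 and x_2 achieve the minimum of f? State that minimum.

x_1 = 3, x_2 = 55, minimum f = -531

Vertices and f = -12x_1 - 9x_2:
  (3, 55) → f = -531
  (0, 19) → f = -171
  (0, 46) → f = -414

The binding constraints are 12x_1 - x_2 = -19 and 3x_1 - x_2 = -46.
Solving simultaneously gives x_1 = 3, x_2 = 55.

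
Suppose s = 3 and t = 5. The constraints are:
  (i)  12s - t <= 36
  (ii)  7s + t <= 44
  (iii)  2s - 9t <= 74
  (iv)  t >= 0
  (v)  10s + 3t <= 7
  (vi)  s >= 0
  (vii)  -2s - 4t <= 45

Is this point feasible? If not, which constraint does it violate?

not feasible — violates (v)

Constraint (v): 10s + 3t = 45, which is not ≤ 7. All other constraints are satisfied.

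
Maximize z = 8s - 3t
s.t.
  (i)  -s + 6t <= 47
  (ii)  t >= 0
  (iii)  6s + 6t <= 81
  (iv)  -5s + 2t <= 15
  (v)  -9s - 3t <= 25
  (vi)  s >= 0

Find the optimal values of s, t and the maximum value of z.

Corner points and z = 8s - 3t:
  (34/7, 121/14) → z = 181/14
  (1/7, 55/7) → z = -157/7
  (27/2, 0) → z = 108
  (0, 0) → z = 0
  (0, 15/2) → z = -45/2

s = 27/2, t = 0, maximum z = 108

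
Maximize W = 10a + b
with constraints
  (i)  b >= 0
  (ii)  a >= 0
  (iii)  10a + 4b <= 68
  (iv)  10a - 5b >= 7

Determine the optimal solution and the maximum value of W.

a = 34/5, b = 0, maximum W = 68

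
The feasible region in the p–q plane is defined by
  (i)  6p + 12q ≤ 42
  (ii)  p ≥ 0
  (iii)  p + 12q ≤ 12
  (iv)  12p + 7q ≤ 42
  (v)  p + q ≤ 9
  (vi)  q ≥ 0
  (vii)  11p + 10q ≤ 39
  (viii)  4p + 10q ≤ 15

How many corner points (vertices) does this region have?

Of the 28 pairwise boundary intersections, those satisfying every inequality are:
  (0, 1)
  (0, 0)
  (30/19, 33/38)
  (7/2, 0)
  (315/92, 3/23)

5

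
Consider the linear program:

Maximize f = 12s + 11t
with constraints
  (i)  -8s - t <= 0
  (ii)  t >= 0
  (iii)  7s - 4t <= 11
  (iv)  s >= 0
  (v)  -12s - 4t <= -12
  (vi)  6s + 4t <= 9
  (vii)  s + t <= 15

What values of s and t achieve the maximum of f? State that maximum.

Extreme points and f = 12s + 11t:
  (1, 0) → f = 12
  (3/2, 0) → f = 18
  (1/2, 3/2) → f = 45/2

At the optimal vertex, -12s - 4t = -12 and 6s + 4t = 9.
Solving simultaneously gives s = 1/2, t = 3/2.

s = 1/2, t = 3/2, maximum f = 45/2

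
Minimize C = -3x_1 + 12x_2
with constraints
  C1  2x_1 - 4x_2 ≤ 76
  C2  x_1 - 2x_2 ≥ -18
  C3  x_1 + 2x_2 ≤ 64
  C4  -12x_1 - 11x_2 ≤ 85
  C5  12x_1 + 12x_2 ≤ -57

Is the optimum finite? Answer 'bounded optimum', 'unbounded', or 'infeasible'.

Extreme points and C = -3x_1 + 12x_2:
  (248/35, -541/35) → C = -7236/35
  (19/2, -57/4) → C = -399/2
  (-368/35, 131/35) → C = 2676/35
  (-55/6, 53/12) → C = 161/2
The feasible region has finitely many vertices and no improving ray; the minimum is -7236/35 at (248/35, -541/35).

bounded optimum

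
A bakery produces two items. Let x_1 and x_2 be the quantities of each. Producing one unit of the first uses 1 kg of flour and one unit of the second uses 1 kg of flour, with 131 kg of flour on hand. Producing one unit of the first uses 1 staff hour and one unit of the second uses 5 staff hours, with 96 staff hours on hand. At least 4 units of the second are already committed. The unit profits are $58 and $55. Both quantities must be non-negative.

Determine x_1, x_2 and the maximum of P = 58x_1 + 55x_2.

The optimum lies where x_1 + 5x_2 = 96 and x_2 = 4.
Solving simultaneously gives x_1 = 76, x_2 = 4.

x_1 = 76, x_2 = 4, maximum P = 4628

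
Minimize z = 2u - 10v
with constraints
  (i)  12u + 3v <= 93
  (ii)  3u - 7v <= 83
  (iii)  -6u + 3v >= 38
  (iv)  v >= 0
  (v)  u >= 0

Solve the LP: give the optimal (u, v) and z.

u = 0, v = 31, minimum z = -310

Feasible corners and z = 2u - 10v:
  (55/18, 169/9) → z = -545/3
  (0, 31) → z = -310
  (0, 38/3) → z = -380/3

The binding constraints are 12u + 3v = 93 and u = 0.
Solving simultaneously gives u = 0, v = 31.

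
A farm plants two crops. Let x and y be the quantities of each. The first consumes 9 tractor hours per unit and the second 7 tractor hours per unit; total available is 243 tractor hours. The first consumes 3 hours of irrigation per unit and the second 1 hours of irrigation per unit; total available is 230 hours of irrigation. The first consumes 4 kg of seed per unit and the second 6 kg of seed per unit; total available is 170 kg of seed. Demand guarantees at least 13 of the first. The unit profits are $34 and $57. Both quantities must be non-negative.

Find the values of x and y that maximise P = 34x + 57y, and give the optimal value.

Vertices and P = 34x + 57y:
  (27, 0) → P = 918
  (13, 0) → P = 442
  (13, 18) → P = 1468

The optimum lies where 9x + 7y = 243 and x = 13.
Solving simultaneously gives x = 13, y = 18.

x = 13, y = 18, maximum P = 1468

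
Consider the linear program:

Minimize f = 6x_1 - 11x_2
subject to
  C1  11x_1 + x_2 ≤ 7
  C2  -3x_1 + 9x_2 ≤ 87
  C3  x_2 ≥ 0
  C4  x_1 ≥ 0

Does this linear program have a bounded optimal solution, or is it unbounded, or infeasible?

bounded optimum

Feasible corners and f = 6x_1 - 11x_2:
  (7/11, 0) → f = 42/11
  (0, 7) → f = -77
  (0, 0) → f = 0
The feasible region has finitely many vertices and no improving ray; the minimum is -77 at (0, 7).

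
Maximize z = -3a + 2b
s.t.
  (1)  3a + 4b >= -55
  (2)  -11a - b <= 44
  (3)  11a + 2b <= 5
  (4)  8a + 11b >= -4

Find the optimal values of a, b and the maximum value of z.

a = -93/11, b = 49, maximum z = 1357/11

Vertices and z = -3a + 2b:
  (-93/11, 49) → z = 1357/11
  (-480/113, 308/113) → z = 2056/113
  (3/5, -4/5) → z = -17/5

The binding constraints are -11a - b = 44 and 11a + 2b = 5.
Solving simultaneously gives a = -93/11, b = 49.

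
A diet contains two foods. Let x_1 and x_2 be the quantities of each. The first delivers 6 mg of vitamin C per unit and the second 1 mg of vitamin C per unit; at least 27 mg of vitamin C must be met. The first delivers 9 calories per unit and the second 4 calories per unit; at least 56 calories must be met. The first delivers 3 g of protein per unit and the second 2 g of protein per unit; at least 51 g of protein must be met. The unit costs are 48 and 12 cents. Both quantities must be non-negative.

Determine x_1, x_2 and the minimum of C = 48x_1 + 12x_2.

Vertices and C = 48x_1 + 12x_2:
  (0, 27) → C = 324
  (17, 0) → C = 816
  (1/3, 25) → C = 316
The feasible region is unbounded (it extends along (0, 1), (1, 0)), but C strictly increases along every unbounded feasible direction, so there is no improving ray and the minimum is attained at a vertex.

The binding constraints are 6x_1 + x_2 = 27 and 3x_1 + 2x_2 = 51.
Solving simultaneously gives x_1 = 1/3, x_2 = 25.

x_1 = 1/3, x_2 = 25, minimum C = 316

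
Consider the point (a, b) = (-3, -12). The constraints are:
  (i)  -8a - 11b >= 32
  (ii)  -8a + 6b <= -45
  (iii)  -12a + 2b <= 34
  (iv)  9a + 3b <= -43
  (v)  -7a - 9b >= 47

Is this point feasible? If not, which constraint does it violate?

(i): 156 ≥ 32 ✓
(ii): -48 ≤ -45 ✓
(iii): 12 ≤ 34 ✓
(iv): -63 ≤ -43 ✓
(v): 129 ≥ 47 ✓

feasible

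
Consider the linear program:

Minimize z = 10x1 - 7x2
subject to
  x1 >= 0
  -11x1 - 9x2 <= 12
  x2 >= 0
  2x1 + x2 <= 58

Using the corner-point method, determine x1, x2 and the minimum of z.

x1 = 0, x2 = 58, minimum z = -406

Extreme points and z = 10x1 - 7x2:
  (0, 0) → z = 0
  (0, 58) → z = -406
  (29, 0) → z = 290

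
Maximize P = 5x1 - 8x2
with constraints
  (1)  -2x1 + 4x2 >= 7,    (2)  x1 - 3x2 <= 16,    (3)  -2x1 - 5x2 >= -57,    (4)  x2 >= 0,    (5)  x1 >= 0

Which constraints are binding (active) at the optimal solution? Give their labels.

Feasible corners and P = 5x1 - 8x2:
  (193/18, 64/9) → P = -59/18
  (0, 7/4) → P = -14
  (0, 57/5) → P = -456/5

The maximum is at (193/18, 64/9). Substituting into each constraint, equality holds for (1) and (3); the remaining constraints have slack.

(1) and (3)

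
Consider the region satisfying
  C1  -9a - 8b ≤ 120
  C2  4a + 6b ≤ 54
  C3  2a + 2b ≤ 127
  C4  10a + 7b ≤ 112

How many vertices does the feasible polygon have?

The feasible vertices (each the meet of two boundaries and inside every other half-plane) are:
  (-576/11, 483/11)
  (1736/17, -2208/17)
  (147/16, 23/8)

3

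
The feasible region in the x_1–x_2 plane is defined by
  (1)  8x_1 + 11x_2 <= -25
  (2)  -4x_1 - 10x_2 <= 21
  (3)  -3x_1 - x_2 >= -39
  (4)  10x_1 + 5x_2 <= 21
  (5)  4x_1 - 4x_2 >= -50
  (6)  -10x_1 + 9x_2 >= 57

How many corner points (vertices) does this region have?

4

The feasible vertices (each the meet of two boundaries and inside every other half-plane) are:
  (-325/38, 75/19)
  (-426/91, 103/91)
  (-73/7, 29/14)
  (-759/136, 9/68)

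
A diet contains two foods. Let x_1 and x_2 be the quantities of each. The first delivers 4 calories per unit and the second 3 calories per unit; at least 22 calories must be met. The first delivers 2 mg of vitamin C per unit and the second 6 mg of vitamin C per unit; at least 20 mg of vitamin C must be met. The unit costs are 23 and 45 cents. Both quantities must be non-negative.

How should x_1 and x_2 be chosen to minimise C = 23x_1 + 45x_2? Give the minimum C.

Extreme points and C = 23x_1 + 45x_2:
  (0, 22/3) → C = 330
  (10, 0) → C = 230
  (4, 2) → C = 182
The feasible region is unbounded (it extends along (0, 1), (1, 0)), but C strictly increases along every unbounded feasible direction, so there is no improving ray and the minimum is attained at a vertex.

At the optimal vertex, 4x_1 + 3x_2 = 22 and 2x_1 + 6x_2 = 20.
Solving simultaneously gives x_1 = 4, x_2 = 2.

x_1 = 4, x_2 = 2, minimum C = 182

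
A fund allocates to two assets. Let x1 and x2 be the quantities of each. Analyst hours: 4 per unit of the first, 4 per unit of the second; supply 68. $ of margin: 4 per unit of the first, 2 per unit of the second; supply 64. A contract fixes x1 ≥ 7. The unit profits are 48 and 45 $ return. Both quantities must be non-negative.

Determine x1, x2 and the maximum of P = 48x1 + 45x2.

Feasible corners and P = 48x1 + 45x2:
  (16, 0) → P = 768
  (7, 0) → P = 336
  (15, 2) → P = 810
  (7, 10) → P = 786

The optimum lies where 4x1 + 4x2 = 68 and 4x1 + 2x2 = 64.
Solving simultaneously gives x1 = 15, x2 = 2.

x1 = 15, x2 = 2, maximum P = 810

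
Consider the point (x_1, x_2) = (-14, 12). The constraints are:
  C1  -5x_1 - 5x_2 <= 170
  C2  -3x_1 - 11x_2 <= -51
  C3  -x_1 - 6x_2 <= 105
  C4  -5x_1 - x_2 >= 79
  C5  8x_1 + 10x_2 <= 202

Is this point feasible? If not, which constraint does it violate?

not feasible — violates C4

Constraint C4: -5x_1 - x_2 = 58, which is not ≥ 79. All other constraints are satisfied.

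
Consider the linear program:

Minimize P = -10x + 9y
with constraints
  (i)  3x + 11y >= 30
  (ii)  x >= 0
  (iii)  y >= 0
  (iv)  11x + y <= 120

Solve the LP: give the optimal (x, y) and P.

Extreme points and P = -10x + 9y:
  (0, 30/11) → P = 270/11
  (10, 0) → P = -100
  (0, 120) → P = 1080
  (120/11, 0) → P = -1200/11

x = 120/11, y = 0, minimum P = -1200/11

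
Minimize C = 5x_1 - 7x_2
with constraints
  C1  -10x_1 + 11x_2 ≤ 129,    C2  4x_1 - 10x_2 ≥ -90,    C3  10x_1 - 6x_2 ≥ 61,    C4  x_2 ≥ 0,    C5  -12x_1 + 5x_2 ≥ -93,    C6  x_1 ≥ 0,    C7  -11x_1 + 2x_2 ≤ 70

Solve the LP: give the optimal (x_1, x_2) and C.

At the optimal vertex, 10x_1 - 6x_2 = 61 and -12x_1 + 5x_2 = -93.
Solving simultaneously gives x_1 = 23/2, x_2 = 9.

x_1 = 23/2, x_2 = 9, minimum C = -11/2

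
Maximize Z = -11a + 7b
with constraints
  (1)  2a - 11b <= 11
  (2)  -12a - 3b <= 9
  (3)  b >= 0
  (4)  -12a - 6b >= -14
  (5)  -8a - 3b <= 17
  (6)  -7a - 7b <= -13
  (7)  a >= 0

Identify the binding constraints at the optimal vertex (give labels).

(4) and (7)

Feasible corners and Z = -11a + 7b:
  (10/21, 29/21) → Z = 31/7
  (0, 7/3) → Z = 49/3
  (0, 13/7) → Z = 13

The maximum is at (0, 7/3). Substituting into each constraint, equality holds for (4) and (7); the remaining constraints have slack.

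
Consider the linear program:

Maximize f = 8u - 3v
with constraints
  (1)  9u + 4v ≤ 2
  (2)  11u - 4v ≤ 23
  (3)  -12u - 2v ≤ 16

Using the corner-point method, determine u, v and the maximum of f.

Feasible corners and f = 8u - 3v:
  (5/4, -37/16) → f = 271/16
  (-34/15, 28/5) → f = -524/15
  (-9/35, -226/35) → f = 606/35

At the optimal vertex, 11u - 4v = 23 and -12u - 2v = 16.
Solving simultaneously gives u = -9/35, v = -226/35.

u = -9/35, v = -226/35, maximum f = 606/35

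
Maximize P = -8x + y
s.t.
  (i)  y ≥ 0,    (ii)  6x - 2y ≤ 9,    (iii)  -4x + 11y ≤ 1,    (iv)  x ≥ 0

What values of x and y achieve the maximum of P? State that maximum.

x = 0, y = 1/11, maximum P = 1/11

Extreme points and P = -8x + y:
  (3/2, 0) → P = -12
  (0, 0) → P = 0
  (101/58, 21/29) → P = -383/29
  (0, 1/11) → P = 1/11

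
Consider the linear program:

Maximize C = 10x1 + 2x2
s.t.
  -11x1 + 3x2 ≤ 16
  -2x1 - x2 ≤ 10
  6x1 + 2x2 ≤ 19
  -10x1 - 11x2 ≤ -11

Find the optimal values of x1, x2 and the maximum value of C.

Extreme points and C = 10x1 + 2x2:
  (5/8, 61/8) → C = 43/2
  (-143/151, 281/151) → C = -868/151
  (187/46, -62/23) → C = 811/23

x1 = 187/46, x2 = -62/23, maximum C = 811/23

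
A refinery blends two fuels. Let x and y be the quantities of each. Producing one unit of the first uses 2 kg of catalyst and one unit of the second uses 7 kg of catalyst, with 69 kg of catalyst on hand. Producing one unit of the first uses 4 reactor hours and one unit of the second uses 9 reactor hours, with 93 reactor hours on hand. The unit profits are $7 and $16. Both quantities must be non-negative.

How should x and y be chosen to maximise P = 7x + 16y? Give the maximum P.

x = 3, y = 9, maximum P = 165

The binding constraints are 2x + 7y = 69 and 4x + 9y = 93.
Solving simultaneously gives x = 3, y = 9.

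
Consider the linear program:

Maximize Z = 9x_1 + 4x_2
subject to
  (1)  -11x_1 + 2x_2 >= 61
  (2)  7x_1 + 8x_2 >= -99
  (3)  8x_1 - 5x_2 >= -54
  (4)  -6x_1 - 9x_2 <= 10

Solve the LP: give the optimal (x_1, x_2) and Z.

Extreme points and Z = 9x_1 + 4x_2:
  (-197/39, 106/39) → Z = -1349/39
  (-569/111, 256/111) → Z = -4097/111
  (-268/51, 122/51) → Z = -1924/51

At the optimal vertex, -11x_1 + 2x_2 = 61 and 8x_1 - 5x_2 = -54.
Solving simultaneously gives x_1 = -197/39, x_2 = 106/39.

x_1 = -197/39, x_2 = 106/39, maximum Z = -1349/39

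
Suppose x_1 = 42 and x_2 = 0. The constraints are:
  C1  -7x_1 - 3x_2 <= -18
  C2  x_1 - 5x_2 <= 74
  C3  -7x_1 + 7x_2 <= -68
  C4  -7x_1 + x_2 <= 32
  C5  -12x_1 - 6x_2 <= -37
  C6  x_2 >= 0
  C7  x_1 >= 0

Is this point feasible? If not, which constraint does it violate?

feasible

C1: -294 ≤ -18 ✓
C2: 42 ≤ 74 ✓
C3: -294 ≤ -68 ✓
C4: -294 ≤ 32 ✓
C5: -504 ≤ -37 ✓
C6: 0 ≥ 0 ✓
C7: 42 ≥ 0 ✓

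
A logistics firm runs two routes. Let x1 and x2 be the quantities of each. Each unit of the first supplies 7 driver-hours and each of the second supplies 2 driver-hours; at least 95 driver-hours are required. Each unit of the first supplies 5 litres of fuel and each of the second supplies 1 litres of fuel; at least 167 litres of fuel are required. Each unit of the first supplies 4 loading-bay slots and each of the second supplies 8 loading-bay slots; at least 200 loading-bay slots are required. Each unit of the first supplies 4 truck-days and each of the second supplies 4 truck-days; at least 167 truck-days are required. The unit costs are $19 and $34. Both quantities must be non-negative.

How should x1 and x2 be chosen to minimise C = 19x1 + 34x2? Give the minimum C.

The feasible region is unbounded (it extends along (0, 1), (1, 0)), but C strictly increases along every unbounded feasible direction, so there is no improving ray and the minimum is attained at a vertex.

The binding constraints are 4x1 + 8x2 = 200 and 4x1 + 4x2 = 167.
Solving simultaneously gives x1 = 67/2, x2 = 33/4.

x1 = 67/2, x2 = 33/4, minimum C = 917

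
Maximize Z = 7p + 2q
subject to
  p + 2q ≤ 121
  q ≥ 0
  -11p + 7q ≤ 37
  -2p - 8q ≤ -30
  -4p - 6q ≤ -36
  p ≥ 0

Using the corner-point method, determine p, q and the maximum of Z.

Vertices and Z = 7p + 2q:
  (121, 0) → Z = 847
  (773/29, 1368/29) → Z = 8147/29
  (15, 0) → Z = 105
  (15/47, 272/47) → Z = 649/47
  (27/5, 12/5) → Z = 213/5

p = 121, q = 0, maximum Z = 847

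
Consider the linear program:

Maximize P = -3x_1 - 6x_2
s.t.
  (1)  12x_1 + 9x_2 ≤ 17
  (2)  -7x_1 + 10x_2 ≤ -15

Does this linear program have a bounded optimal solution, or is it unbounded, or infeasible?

unbounded

From the feasible point (5/3, -1/3), moving in the direction (9, -12) keeps every constraint satisfied while P increases without bound.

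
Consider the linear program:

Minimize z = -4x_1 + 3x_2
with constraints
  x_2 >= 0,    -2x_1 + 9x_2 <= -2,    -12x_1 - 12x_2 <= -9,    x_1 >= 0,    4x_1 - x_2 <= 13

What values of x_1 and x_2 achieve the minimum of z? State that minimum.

Corner points and z = -4x_1 + 3x_2:
  (1, 0) → z = -4
  (13/4, 0) → z = -13
  (115/34, 9/17) → z = -203/17

x_1 = 13/4, x_2 = 0, minimum z = -13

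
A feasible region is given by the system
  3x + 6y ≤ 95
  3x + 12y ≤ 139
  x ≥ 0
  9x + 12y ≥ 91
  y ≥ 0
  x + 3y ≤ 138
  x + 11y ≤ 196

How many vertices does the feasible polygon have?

The feasible vertices (each the meet of two boundaries and inside every other half-plane) are:
  (17, 22/3)
  (95/3, 0)
  (0, 139/12)
  (0, 91/12)
  (91/9, 0)

5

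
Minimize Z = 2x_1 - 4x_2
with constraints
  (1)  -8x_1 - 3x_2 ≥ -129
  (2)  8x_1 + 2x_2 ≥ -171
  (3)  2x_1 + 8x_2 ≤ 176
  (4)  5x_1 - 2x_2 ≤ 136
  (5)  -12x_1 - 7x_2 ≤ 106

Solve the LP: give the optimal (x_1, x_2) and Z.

x_1 = -1040/41, x_2 = 1162/41, minimum Z = -6728/41

Corner points and Z = 2x_1 - 4x_2:
  (252/29, 575/29) → Z = -1796/29
  (666/31, -443/31) → Z = 3104/31
  (-1040/41, 1162/41) → Z = -6728/41
  (740/59, -2162/59) → Z = 10128/59

At the optimal vertex, 2x_1 + 8x_2 = 176 and -12x_1 - 7x_2 = 106.
Solving simultaneously gives x_1 = -1040/41, x_2 = 1162/41.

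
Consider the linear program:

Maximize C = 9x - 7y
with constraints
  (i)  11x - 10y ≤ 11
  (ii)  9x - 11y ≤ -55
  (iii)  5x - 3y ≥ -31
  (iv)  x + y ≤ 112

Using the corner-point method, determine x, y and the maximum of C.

Corner points and C = 9x - 7y:
  (671/31, 704/31) → C = 1111/31
  (377/7, 407/7) → C = 544/7
  (-44/7, -1/7) → C = -389/7
  (305/8, 591/8) → C = -174

The binding constraints are 11x - 10y = 11 and x + y = 112.
Solving simultaneously gives x = 377/7, y = 407/7.

x = 377/7, y = 407/7, maximum C = 544/7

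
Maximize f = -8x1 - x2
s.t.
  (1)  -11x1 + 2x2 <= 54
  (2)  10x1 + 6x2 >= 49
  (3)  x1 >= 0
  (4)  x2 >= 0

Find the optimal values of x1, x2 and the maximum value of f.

x1 = 0, x2 = 49/6, maximum f = -49/6

The feasible region is unbounded (it extends along (1, 0), (2, 11)), but f strictly decreases along every unbounded feasible direction, so there is no improving ray and the maximum is attained at a vertex.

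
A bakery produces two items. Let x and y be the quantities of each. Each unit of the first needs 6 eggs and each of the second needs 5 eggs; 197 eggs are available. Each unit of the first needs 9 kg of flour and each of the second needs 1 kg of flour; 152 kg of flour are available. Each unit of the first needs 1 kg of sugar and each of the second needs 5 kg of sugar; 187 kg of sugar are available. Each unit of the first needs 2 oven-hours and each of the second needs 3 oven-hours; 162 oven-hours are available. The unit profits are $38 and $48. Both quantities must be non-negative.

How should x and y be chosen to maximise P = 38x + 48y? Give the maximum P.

Corner points and P = 38x + 48y:
  (0, 0) → P = 0
  (0, 187/5) → P = 8976/5
  (152/9, 0) → P = 5776/9
  (563/39, 287/13) → P = 62722/39
  (2, 37) → P = 1852

The binding constraints are 6x + 5y = 197 and x + 5y = 187.
Solving simultaneously gives x = 2, y = 37.

x = 2, y = 37, maximum P = 1852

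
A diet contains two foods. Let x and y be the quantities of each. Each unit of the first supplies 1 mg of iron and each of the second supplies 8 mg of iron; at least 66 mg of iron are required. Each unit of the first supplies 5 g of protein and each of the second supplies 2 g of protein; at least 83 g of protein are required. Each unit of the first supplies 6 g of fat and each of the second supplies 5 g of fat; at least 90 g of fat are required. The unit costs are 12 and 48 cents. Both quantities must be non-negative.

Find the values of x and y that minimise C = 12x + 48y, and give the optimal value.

x = 14, y = 13/2, minimum C = 480

Feasible corners and C = 12x + 48y:
  (0, 83/2) → C = 1992
  (66, 0) → C = 792
  (14, 13/2) → C = 480
The feasible region is unbounded (it extends along (0, 1), (1, 0)), but C strictly increases along every unbounded feasible direction, so there is no improving ray and the minimum is attained at a vertex.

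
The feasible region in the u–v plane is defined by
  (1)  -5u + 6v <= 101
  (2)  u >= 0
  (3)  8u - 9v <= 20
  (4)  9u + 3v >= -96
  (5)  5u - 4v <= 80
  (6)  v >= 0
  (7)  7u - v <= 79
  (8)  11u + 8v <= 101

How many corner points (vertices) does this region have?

4

The feasible vertices (each the meet of two boundaries and inside every other half-plane) are:
  (0, 0)
  (0, 101/8)
  (5/2, 0)
  (1069/163, 588/163)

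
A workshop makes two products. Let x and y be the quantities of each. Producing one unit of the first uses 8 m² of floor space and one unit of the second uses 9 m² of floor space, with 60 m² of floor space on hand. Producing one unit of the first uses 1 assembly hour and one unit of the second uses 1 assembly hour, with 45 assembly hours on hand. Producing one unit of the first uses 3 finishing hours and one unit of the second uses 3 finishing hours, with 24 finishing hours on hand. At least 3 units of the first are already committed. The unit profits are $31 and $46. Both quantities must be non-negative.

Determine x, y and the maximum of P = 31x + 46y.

x = 3, y = 4, maximum P = 277

Corner points and P = 31x + 46y:
  (15/2, 0) → P = 465/2
  (3, 0) → P = 93
  (3, 4) → P = 277

At the optimal vertex, 8x + 9y = 60 and x = 3.
Solving simultaneously gives x = 3, y = 4.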